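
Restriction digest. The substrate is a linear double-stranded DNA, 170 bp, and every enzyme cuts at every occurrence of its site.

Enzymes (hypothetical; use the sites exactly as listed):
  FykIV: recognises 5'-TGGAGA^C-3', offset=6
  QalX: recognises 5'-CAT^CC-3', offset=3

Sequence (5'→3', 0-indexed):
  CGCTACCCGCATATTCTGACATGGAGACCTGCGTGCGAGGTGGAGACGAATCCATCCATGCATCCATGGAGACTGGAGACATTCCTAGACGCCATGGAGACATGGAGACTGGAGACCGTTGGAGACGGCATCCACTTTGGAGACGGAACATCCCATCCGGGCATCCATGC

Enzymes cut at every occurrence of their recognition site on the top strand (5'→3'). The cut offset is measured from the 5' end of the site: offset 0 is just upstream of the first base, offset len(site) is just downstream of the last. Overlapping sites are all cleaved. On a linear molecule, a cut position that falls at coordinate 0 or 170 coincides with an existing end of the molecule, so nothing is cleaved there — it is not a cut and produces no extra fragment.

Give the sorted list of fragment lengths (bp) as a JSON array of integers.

[5,6,6,7,7,8,8,8,8,9,9,10,12,19,21,27]

Site scan:
  FykIV TGGAGAC/6: at [21, 40, 66, 73, 94, 102, 109, 119, 137] ⇒ [27, 46, 72, 79, 100, 108, 115, 125, 143]
  QalX CATCC/3: at [52, 60, 128, 148, 153, 161] ⇒ [55, 63, 131, 151, 156, 164]

Pooled cuts: [27, 46, 55, 63, 72, 79, 100, 108, 115, 125, 131, 143, 151, 156, 164]

Fragments:
  [0,27): 27 bp
  [27,46): 19 bp
  [46,55): 9 bp
  [55,63): 8 bp
  [63,72): 9 bp
  [72,79): 7 bp
  [79,100): 21 bp
  [100,108): 8 bp
  [108,115): 7 bp
  [115,125): 10 bp
  [125,131): 6 bp
  [131,143): 12 bp
  [143,151): 8 bp
  [151,156): 5 bp
  [156,164): 8 bp
  [164,170): 6 bp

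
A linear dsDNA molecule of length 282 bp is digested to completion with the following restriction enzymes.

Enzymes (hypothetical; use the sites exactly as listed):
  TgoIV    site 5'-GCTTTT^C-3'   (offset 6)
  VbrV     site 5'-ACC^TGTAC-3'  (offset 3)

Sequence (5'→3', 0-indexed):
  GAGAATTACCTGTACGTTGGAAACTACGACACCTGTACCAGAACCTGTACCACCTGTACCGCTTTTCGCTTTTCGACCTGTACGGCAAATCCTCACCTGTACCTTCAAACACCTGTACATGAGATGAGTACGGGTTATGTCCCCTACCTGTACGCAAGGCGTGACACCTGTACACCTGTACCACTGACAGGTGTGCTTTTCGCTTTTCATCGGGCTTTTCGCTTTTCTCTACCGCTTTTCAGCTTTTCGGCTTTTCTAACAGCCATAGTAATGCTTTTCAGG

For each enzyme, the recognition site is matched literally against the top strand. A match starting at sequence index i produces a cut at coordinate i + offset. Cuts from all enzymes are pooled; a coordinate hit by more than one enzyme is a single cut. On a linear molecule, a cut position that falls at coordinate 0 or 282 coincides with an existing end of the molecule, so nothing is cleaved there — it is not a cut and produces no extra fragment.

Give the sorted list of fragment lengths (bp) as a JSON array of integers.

Scan for sites:
  TgoIV (GCTTTTC, off=6): starts [60, 67, 194, 201, 213, 220, 233, 241, 249, 272] → cuts [66, 73, 200, 207, 219, 226, 239, 247, 255, 278]
  VbrV (ACCTGTAC, off=3): starts [7, 30, 42, 51, 75, 94, 110, 145, 165, 173] → cuts [10, 33, 45, 54, 78, 97, 113, 148, 168, 176]

Pooled cuts: [10, 33, 45, 54, 66, 73, 78, 97, 113, 148, 168, 176, 200, 207, 219, 226, 239, 247, 255, 278]

Fragment lengths:
  [0,10): 10 bp
  [10,33): 23 bp
  [33,45): 12 bp
  [45,54): 9 bp
  [54,66): 12 bp
  [66,73): 7 bp
  [73,78): 5 bp
  [78,97): 19 bp
  [97,113): 16 bp
  [113,148): 35 bp
  [148,168): 20 bp
  [168,176): 8 bp
  [176,200): 24 bp
  [200,207): 7 bp
  [207,219): 12 bp
  [219,226): 7 bp
  [226,239): 13 bp
  [239,247): 8 bp
  [247,255): 8 bp
  [255,278): 23 bp
  [278,282): 4 bp

[4,5,7,7,7,8,8,8,9,10,12,12,12,13,16,19,20,23,23,24,35]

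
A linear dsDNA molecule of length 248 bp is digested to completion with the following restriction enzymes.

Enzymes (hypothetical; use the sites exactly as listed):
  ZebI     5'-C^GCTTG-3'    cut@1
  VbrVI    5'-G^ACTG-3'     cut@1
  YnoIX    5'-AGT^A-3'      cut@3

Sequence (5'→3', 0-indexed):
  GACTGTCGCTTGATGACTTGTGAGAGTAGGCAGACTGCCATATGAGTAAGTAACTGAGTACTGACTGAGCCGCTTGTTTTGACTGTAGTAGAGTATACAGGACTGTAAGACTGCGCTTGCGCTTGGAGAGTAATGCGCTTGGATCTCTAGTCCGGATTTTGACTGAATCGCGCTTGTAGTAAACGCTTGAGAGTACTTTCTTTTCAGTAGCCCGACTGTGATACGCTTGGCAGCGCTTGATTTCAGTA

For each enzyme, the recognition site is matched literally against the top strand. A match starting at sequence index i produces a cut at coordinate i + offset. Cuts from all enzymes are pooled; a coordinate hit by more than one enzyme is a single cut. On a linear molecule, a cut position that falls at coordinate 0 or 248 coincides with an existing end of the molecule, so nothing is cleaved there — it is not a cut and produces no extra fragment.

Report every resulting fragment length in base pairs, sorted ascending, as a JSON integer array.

Scan for sites:
  ZebI (CGCTTG, off=1): starts [6, 70, 113, 119, 135, 170, 183, 223, 233] → cuts [7, 71, 114, 120, 136, 171, 184, 224, 234]
  VbrVI (GACTG, off=1): starts [0, 32, 62, 80, 100, 108, 160, 213] → cuts [1, 33, 63, 81, 101, 109, 161, 214]
  YnoIX (AGTA, off=3): starts [24, 44, 48, 56, 86, 91, 128, 177, 191, 205, 244] → cuts [27, 47, 51, 59, 89, 94, 131, 180, 194, 208, 247]

All cut coordinates (distinct, sorted): [1, 7, 27, 33, 47, 51, 59, 63, 71, 81, 89, 94, 101, 109, 114, 120, 131, 136, 161, 171, 180, 184, 194, 208, 214, 224, 234, 247]

Fragments:
  [0,1): 1 bp
  [1,7): 6 bp
  [7,27): 20 bp
  [27,33): 6 bp
  [33,47): 14 bp
  [47,51): 4 bp
  [51,59): 8 bp
  [59,63): 4 bp
  [63,71): 8 bp
  [71,81): 10 bp
  [81,89): 8 bp
  [89,94): 5 bp
  [94,101): 7 bp
  [101,109): 8 bp
  [109,114): 5 bp
  [114,120): 6 bp
  [120,131): 11 bp
  [131,136): 5 bp
  [136,161): 25 bp
  [161,171): 10 bp
  [171,180): 9 bp
  [180,184): 4 bp
  [184,194): 10 bp
  [194,208): 14 bp
  [208,214): 6 bp
  [214,224): 10 bp
  [224,234): 10 bp
  [234,247): 13 bp
  [247,248): 1 bp

[1,1,4,4,4,5,5,5,6,6,6,6,7,8,8,8,8,9,10,10,10,10,10,11,13,14,14,20,25]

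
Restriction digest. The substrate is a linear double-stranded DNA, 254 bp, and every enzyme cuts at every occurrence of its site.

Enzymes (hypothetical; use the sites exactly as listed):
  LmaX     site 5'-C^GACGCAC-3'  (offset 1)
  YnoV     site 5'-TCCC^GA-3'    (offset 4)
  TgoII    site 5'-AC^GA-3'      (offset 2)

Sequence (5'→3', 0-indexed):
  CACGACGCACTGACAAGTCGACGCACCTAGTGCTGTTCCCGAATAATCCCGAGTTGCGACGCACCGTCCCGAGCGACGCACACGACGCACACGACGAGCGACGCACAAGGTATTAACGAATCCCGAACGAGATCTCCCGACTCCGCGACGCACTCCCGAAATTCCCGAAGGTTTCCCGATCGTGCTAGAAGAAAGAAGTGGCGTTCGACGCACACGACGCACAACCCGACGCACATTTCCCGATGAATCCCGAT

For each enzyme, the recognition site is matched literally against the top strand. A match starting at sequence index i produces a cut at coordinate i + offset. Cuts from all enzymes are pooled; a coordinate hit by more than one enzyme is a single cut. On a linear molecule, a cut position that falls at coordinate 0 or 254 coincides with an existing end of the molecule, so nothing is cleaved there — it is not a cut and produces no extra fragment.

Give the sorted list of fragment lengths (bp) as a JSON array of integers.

Per-enzyme occurrences:
  LmaX CGACGCAC/1: at [2, 18, 56, 73, 82, 98, 145, 205, 214, 226] ⇒ [3, 19, 57, 74, 83, 99, 146, 206, 215, 227]
  YnoV TCCCGA/4: at [36, 46, 66, 120, 134, 153, 162, 173, 237, 247] ⇒ [40, 50, 70, 124, 138, 157, 166, 177, 241, 251]
  TgoII ACGA/2: at [1, 81, 90, 93, 115, 126, 213] ⇒ [3, 83, 92, 95, 117, 128, 215]

All cut coordinates (distinct, sorted): [3, 19, 40, 50, 57, 70, 74, 83, 92, 95, 99, 117, 124, 128, 138, 146, 157, 166, 177, 206, 215, 227, 241, 251]

Fragment lengths:
  [0,3): 3 bp
  [3,19): 16 bp
  [19,40): 21 bp
  [40,50): 10 bp
  [50,57): 7 bp
  [57,70): 13 bp
  [70,74): 4 bp
  [74,83): 9 bp
  [83,92): 9 bp
  [92,95): 3 bp
  [95,99): 4 bp
  [99,117): 18 bp
  [117,124): 7 bp
  [124,128): 4 bp
  [128,138): 10 bp
  [138,146): 8 bp
  [146,157): 11 bp
  [157,166): 9 bp
  [166,177): 11 bp
  [177,206): 29 bp
  [206,215): 9 bp
  [215,227): 12 bp
  [227,241): 14 bp
  [241,251): 10 bp
  [251,254): 3 bp

[3,3,3,4,4,4,7,7,8,9,9,9,9,10,10,10,11,11,12,13,14,16,18,21,29]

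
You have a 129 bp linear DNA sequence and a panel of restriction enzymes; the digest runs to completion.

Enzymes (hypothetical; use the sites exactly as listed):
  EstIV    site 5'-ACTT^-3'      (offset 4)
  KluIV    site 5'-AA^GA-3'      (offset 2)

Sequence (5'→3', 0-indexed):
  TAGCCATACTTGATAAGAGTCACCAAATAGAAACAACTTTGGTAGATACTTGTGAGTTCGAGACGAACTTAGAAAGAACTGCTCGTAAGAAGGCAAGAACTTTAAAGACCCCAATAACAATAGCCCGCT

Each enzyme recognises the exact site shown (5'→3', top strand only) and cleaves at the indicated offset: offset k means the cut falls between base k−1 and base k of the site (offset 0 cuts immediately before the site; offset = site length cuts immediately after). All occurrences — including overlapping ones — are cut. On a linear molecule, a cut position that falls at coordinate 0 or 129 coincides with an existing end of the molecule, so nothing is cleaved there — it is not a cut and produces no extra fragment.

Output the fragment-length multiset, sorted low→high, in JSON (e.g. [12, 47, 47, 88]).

[4,5,5,6,8,11,12,13,19,23,23]

Per-enzyme occurrences:
  EstIV (ACTT, off=4): starts [7, 35, 47, 66, 98] → cuts [11, 39, 51, 70, 102]
  KluIV (AAGA, off=2): starts [14, 73, 86, 94, 104] → cuts [16, 75, 88, 96, 106]

All cut coordinates (distinct, sorted): [11, 16, 39, 51, 70, 75, 88, 96, 102, 106]

Fragments:
  [0,11): 11 bp
  [11,16): 5 bp
  [16,39): 23 bp
  [39,51): 12 bp
  [51,70): 19 bp
  [70,75): 5 bp
  [75,88): 13 bp
  [88,96): 8 bp
  [96,102): 6 bp
  [102,106): 4 bp
  [106,129): 23 bp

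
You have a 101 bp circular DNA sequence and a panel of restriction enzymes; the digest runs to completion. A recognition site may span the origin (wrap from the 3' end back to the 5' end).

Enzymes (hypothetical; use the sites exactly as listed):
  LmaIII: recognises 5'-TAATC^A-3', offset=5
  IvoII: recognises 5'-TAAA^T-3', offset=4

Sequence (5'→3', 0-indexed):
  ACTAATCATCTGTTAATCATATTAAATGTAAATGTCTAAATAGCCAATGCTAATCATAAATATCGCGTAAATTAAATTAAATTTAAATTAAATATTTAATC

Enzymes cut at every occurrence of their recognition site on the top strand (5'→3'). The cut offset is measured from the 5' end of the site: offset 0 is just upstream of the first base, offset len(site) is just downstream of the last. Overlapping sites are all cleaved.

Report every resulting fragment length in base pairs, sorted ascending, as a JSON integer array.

Scan for sites:
  LmaIII (TAATCA, off=5): starts [2, 13, 50, 96] → cuts [0, 7, 18, 55]
  IvoII (TAAAT, off=4): starts [22, 28, 36, 56, 67, 72, 77, 83, 88] → cuts [26, 32, 40, 60, 71, 76, 81, 87, 92]

All cut coordinates (distinct, sorted): [0, 7, 18, 26, 32, 40, 55, 60, 71, 76, 81, 87, 92]

Fragments:
  0→7: 7 bp
  7→18: 11 bp
  18→26: 8 bp
  26→32: 6 bp
  32→40: 8 bp
  40→55: 15 bp
  55→60: 5 bp
  60→71: 11 bp
  71→76: 5 bp
  76→81: 5 bp
  81→87: 6 bp
  87→92: 5 bp
  92→0 (wrap): 101-92+0 = 9 bp

[5,5,5,5,6,6,7,8,8,9,11,11,15]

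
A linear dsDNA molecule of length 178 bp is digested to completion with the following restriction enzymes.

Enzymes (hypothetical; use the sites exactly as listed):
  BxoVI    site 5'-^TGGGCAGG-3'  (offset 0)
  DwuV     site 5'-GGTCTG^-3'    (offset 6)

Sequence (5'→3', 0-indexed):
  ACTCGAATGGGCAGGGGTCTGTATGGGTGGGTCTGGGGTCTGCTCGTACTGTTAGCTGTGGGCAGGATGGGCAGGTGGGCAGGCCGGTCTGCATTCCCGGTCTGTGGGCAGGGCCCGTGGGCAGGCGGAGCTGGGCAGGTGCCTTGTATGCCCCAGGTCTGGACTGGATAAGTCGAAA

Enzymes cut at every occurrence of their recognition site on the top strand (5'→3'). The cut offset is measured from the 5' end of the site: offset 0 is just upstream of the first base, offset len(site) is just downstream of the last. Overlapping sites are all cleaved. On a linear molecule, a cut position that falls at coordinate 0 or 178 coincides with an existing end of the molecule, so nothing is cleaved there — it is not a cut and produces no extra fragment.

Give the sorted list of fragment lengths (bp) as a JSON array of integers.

[7,7,8,9,13,13,14,14,14,16,16,17,30]

Site scan:
  BxoVI (TGGGCAGG, off=0): starts [7, 58, 67, 75, 104, 117, 131] → cuts [7, 58, 67, 75, 104, 117, 131]
  DwuV (GGTCTG, off=6): starts [15, 29, 36, 85, 98, 155] → cuts [21, 35, 42, 91, 104, 161]

All cut coordinates (distinct, sorted): [7, 21, 35, 42, 58, 67, 75, 91, 104, 117, 131, 161]

Fragment lengths:
  [0,7): 7 bp
  [7,21): 14 bp
  [21,35): 14 bp
  [35,42): 7 bp
  [42,58): 16 bp
  [58,67): 9 bp
  [67,75): 8 bp
  [75,91): 16 bp
  [91,104): 13 bp
  [104,117): 13 bp
  [117,131): 14 bp
  [131,161): 30 bp
  [161,178): 17 bp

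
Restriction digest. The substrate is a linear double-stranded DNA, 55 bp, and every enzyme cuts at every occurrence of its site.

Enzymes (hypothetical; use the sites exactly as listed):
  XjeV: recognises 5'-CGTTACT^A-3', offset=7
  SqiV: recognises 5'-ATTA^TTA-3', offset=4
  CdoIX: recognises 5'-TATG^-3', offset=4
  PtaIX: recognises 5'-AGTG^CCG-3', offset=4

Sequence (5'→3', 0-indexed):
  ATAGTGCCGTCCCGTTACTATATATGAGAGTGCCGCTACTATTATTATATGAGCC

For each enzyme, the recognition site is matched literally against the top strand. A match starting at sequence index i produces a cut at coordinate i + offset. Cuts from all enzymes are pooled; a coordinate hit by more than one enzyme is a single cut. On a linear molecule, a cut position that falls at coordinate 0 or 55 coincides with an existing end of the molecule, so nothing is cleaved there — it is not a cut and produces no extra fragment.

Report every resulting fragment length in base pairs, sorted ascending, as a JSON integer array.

Per-enzyme occurrences:
  XjeV CGTTACTA/7: at [12] ⇒ [19]
  SqiV ATTATTA/4: at [40] ⇒ [44]
  CdoIX TATG/4: at [22, 47] ⇒ [26, 51]
  PtaIX AGTGCCG/4: at [2, 28] ⇒ [6, 32]

All cut coordinates (distinct, sorted): [6, 19, 26, 32, 44, 51]

Fragments:
  [0,6): 6 bp
  [6,19): 13 bp
  [19,26): 7 bp
  [26,32): 6 bp
  [32,44): 12 bp
  [44,51): 7 bp
  [51,55): 4 bp

[4,6,6,7,7,12,13]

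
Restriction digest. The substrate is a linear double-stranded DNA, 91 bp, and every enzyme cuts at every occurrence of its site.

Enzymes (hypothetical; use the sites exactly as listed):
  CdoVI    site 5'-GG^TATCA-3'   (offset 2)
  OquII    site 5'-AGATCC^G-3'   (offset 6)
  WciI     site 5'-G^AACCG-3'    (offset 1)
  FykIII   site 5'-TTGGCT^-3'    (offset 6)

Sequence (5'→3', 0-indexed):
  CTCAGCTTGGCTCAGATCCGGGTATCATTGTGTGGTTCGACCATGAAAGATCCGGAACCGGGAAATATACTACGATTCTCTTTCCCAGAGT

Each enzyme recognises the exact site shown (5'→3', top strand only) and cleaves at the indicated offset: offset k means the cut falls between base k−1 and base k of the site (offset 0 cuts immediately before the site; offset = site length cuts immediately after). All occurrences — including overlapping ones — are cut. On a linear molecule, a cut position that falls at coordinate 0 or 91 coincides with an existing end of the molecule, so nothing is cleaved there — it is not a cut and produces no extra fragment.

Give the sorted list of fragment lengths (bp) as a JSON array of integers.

Per-enzyme occurrences:
  CdoVI (GGTATCA, off=2): starts [20] → cuts [22]
  OquII (AGATCCG, off=6): starts [13, 47] → cuts [19, 53]
  WciI (GAACCG, off=1): starts [54] → cuts [55]
  FykIII (TTGGCT, off=6): starts [6] → cuts [12]

Pooled cuts: [12, 19, 22, 53, 55]

Fragments:
  [0,12): 12 bp
  [12,19): 7 bp
  [19,22): 3 bp
  [22,53): 31 bp
  [53,55): 2 bp
  [55,91): 36 bp

[2,3,7,12,31,36]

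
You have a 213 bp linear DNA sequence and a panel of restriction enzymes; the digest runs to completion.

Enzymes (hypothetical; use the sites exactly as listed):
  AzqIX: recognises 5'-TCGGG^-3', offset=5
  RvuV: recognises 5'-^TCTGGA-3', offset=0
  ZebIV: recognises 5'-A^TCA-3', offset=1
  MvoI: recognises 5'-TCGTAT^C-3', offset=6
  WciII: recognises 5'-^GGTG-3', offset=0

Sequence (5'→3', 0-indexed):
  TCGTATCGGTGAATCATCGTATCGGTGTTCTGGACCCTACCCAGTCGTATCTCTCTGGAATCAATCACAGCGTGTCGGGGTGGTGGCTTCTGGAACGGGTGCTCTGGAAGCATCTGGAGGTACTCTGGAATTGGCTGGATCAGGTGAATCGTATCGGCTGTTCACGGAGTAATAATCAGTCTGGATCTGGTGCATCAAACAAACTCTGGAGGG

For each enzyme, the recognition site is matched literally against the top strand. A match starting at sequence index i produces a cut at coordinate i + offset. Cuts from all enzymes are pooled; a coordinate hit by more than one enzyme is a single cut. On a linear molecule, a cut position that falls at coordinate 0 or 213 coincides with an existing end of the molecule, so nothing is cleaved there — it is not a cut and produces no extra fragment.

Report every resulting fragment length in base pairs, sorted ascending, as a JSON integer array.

Site scan:
  AzqIX TCGGG/5: at [74] ⇒ [79]
  RvuV TCTGGA/0: at [28, 53, 88, 102, 112, 123, 179, 204] ⇒ [28, 53, 88, 102, 112, 123, 179, 204]
  ZebIV ATCA/1: at [12, 59, 63, 138, 174, 193] ⇒ [13, 60, 64, 139, 175, 194]
  MvoI TCGTATC/6: at [0, 16, 44, 148] ⇒ [6, 22, 50, 154]
  WciII GGTG/0: at [7, 23, 78, 81, 97, 142, 188] ⇒ [7, 23, 78, 81, 97, 142, 188]

All cut coordinates (distinct, sorted): [6, 7, 13, 22, 23, 28, 50, 53, 60, 64, 78, 79, 81, 88, 97, 102, 112, 123, 139, 142, 154, 175, 179, 188, 194, 204]

Fragment lengths:
  [0,6): 6 bp
  [6,7): 1 bp
  [7,13): 6 bp
  [13,22): 9 bp
  [22,23): 1 bp
  [23,28): 5 bp
  [28,50): 22 bp
  [50,53): 3 bp
  [53,60): 7 bp
  [60,64): 4 bp
  [64,78): 14 bp
  [78,79): 1 bp
  [79,81): 2 bp
  [81,88): 7 bp
  [88,97): 9 bp
  [97,102): 5 bp
  [102,112): 10 bp
  [112,123): 11 bp
  [123,139): 16 bp
  [139,142): 3 bp
  [142,154): 12 bp
  [154,175): 21 bp
  [175,179): 4 bp
  [179,188): 9 bp
  [188,194): 6 bp
  [194,204): 10 bp
  [204,213): 9 bp

[1,1,1,2,3,3,4,4,5,5,6,6,6,7,7,9,9,9,9,10,10,11,12,14,16,21,22]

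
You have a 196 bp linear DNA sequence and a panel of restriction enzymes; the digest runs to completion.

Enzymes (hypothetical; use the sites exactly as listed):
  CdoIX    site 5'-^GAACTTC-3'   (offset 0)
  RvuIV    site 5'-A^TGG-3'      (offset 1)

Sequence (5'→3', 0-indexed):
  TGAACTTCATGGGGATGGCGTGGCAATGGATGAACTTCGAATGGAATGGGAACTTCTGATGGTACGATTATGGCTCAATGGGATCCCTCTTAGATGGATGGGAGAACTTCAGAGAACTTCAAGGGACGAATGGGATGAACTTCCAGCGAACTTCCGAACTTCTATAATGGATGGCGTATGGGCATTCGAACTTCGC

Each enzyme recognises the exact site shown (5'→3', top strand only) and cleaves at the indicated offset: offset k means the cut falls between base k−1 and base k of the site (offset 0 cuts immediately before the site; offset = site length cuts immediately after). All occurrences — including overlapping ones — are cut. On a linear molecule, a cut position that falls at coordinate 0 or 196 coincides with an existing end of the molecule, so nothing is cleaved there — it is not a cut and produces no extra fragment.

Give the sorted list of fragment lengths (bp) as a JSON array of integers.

Scan for sites:
  CdoIX (GAACTTC, off=0): starts [1, 31, 49, 103, 113, 136, 147, 155, 187] → cuts [1, 31, 49, 103, 113, 136, 147, 155, 187]
  RvuIV (ATGG, off=1): starts [8, 14, 25, 40, 45, 58, 69, 77, 93, 97, 129, 166, 170, 177] → cuts [9, 15, 26, 41, 46, 59, 70, 78, 94, 98, 130, 167, 171, 178]

All cut coordinates (distinct, sorted): [1, 9, 15, 26, 31, 41, 46, 49, 59, 70, 78, 94, 98, 103, 113, 130, 136, 147, 155, 167, 171, 178, 187]

Fragments:
  [0,1): 1 bp
  [1,9): 8 bp
  [9,15): 6 bp
  [15,26): 11 bp
  [26,31): 5 bp
  [31,41): 10 bp
  [41,46): 5 bp
  [46,49): 3 bp
  [49,59): 10 bp
  [59,70): 11 bp
  [70,78): 8 bp
  [78,94): 16 bp
  [94,98): 4 bp
  [98,103): 5 bp
  [103,113): 10 bp
  [113,130): 17 bp
  [130,136): 6 bp
  [136,147): 11 bp
  [147,155): 8 bp
  [155,167): 12 bp
  [167,171): 4 bp
  [171,178): 7 bp
  [178,187): 9 bp
  [187,196): 9 bp

[1,3,4,4,5,5,5,6,6,7,8,8,8,9,9,10,10,10,11,11,11,12,16,17]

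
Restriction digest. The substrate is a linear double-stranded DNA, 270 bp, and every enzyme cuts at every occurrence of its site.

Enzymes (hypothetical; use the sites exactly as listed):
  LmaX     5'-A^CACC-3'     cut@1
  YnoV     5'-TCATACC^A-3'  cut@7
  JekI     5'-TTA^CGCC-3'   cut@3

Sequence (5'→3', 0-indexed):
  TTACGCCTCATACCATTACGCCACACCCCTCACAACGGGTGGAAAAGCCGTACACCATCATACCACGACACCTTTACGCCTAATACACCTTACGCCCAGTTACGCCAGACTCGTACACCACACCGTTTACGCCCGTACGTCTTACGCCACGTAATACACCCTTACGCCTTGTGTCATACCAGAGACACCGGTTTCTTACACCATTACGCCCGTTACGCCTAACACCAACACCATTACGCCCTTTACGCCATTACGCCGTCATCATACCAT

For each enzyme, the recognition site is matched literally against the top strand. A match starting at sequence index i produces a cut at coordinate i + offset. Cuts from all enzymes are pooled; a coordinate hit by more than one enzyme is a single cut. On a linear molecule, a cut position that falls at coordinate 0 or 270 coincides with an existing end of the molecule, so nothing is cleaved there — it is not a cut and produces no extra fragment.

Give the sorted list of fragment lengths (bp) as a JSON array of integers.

[2,3,4,4,5,5,5,6,7,7,8,8,8,8,8,9,9,9,9,10,11,12,12,13,13,15,15,16,29]

Site scan:
  LmaX (ACACC, off=1): starts [22, 51, 67, 84, 114, 119, 155, 184, 197, 221, 227] → cuts [23, 52, 68, 85, 115, 120, 156, 185, 198, 222, 228]
  YnoV (TCATACCA, off=7): starts [7, 57, 173, 261] → cuts [14, 64, 180, 268]
  JekI (TTACGCC, off=3): starts [0, 15, 73, 89, 99, 126, 141, 161, 203, 212, 233, 242, 250] → cuts [3, 18, 76, 92, 102, 129, 144, 164, 206, 215, 236, 245, 253]

All cut coordinates (distinct, sorted): [3, 14, 18, 23, 52, 64, 68, 76, 85, 92, 102, 115, 120, 129, 144, 156, 164, 180, 185, 198, 206, 215, 222, 228, 236, 245, 253, 268]

Fragments:
  [0,3): 3 bp
  [3,14): 11 bp
  [14,18): 4 bp
  [18,23): 5 bp
  [23,52): 29 bp
  [52,64): 12 bp
  [64,68): 4 bp
  [68,76): 8 bp
  [76,85): 9 bp
  [85,92): 7 bp
  [92,102): 10 bp
  [102,115): 13 bp
  [115,120): 5 bp
  [120,129): 9 bp
  [129,144): 15 bp
  [144,156): 12 bp
  [156,164): 8 bp
  [164,180): 16 bp
  [180,185): 5 bp
  [185,198): 13 bp
  [198,206): 8 bp
  [206,215): 9 bp
  [215,222): 7 bp
  [222,228): 6 bp
  [228,236): 8 bp
  [236,245): 9 bp
  [245,253): 8 bp
  [253,268): 15 bp
  [268,270): 2 bp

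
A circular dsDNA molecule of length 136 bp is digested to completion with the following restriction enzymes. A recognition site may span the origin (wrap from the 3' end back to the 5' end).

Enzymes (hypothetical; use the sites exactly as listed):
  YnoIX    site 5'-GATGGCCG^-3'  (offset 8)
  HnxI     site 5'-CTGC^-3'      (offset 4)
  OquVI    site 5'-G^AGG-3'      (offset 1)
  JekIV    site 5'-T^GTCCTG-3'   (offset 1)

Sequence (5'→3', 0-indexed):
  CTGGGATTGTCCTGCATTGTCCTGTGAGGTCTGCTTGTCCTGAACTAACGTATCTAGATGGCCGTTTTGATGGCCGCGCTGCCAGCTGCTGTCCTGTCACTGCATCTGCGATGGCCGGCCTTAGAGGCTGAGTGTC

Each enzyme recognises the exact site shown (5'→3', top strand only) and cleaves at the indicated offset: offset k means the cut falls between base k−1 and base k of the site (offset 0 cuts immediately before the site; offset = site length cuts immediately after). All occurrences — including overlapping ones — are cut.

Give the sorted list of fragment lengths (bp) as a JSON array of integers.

[1,2,3,6,6,7,7,7,8,8,8,9,11,12,13,28]

Site scan:
  YnoIX (GATGGCCG, off=8): starts [56, 68, 109] → cuts [64, 76, 117]
  HnxI (CTGC, off=4): starts [11, 30, 78, 85, 99, 105] → cuts [15, 34, 82, 89, 103, 109]
  OquVI (GAGG, off=1): starts [25, 123] → cuts [26, 124]
  JekIV (TGTCCTG, off=1): starts [7, 17, 35, 89, 132] → cuts [8, 18, 36, 90, 133]

Pooled cuts: [8, 15, 18, 26, 34, 36, 64, 76, 82, 89, 90, 103, 109, 117, 124, 133]

Fragments:
  8→15: 7 bp
  15→18: 3 bp
  18→26: 8 bp
  26→34: 8 bp
  34→36: 2 bp
  36→64: 28 bp
  64→76: 12 bp
  76→82: 6 bp
  82→89: 7 bp
  89→90: 1 bp
  90→103: 13 bp
  103→109: 6 bp
  109→117: 8 bp
  117→124: 7 bp
  124→133: 9 bp
  133→8 (wrap): 136-133+8 = 11 bp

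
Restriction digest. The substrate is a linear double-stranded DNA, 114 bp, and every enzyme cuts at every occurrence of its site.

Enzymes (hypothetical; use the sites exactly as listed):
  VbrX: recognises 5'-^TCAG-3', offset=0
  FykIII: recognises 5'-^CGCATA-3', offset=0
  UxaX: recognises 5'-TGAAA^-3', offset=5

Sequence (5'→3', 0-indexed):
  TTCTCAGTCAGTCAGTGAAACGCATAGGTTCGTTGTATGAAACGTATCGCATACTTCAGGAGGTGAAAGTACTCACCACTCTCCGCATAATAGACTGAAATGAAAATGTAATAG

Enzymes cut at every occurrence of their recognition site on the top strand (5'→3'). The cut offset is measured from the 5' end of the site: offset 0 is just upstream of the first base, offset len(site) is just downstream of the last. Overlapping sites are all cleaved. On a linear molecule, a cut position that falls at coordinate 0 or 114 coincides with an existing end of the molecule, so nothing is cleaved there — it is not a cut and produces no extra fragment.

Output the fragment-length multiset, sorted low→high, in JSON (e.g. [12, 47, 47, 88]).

[3,4,4,5,5,8,9,9,13,15,17,22]

Site scan:
  VbrX TCAG/0: at [3, 7, 11, 55] ⇒ [3, 7, 11, 55]
  FykIII CGCATA/0: at [20, 47, 83] ⇒ [20, 47, 83]
  UxaX TGAAA/5: at [15, 37, 63, 95, 100] ⇒ [20, 42, 68, 100, 105]

Pooled cuts: [3, 7, 11, 20, 42, 47, 55, 68, 83, 100, 105]

Fragment lengths:
  [0,3): 3 bp
  [3,7): 4 bp
  [7,11): 4 bp
  [11,20): 9 bp
  [20,42): 22 bp
  [42,47): 5 bp
  [47,55): 8 bp
  [55,68): 13 bp
  [68,83): 15 bp
  [83,100): 17 bp
  [100,105): 5 bp
  [105,114): 9 bp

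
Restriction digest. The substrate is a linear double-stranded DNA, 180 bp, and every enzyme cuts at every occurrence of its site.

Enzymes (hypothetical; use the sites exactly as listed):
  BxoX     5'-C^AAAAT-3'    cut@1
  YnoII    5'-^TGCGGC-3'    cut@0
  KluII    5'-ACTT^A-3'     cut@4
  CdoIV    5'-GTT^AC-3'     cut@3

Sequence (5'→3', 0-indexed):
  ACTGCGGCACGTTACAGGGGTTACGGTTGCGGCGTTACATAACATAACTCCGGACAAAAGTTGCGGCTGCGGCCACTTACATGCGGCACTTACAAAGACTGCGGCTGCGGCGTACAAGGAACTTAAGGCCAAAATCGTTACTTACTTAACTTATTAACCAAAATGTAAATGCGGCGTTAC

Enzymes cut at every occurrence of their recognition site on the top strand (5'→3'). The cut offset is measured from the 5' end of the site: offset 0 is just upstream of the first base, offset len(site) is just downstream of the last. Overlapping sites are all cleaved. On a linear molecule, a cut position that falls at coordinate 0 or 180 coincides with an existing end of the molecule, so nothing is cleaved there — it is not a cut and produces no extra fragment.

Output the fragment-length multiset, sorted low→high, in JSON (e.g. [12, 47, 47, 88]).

[2,2,3,4,4,5,5,6,6,6,7,8,9,9,9,9,10,10,11,11,19,25]

Scan for sites:
  BxoX (CAAAAT, off=1): starts [129, 158] → cuts [130, 159]
  YnoII (TGCGGC, off=0): starts [2, 27, 61, 67, 81, 99, 105, 169] → cuts [2, 27, 61, 67, 81, 99, 105, 169]
  KluII (ACTTA, off=4): starts [74, 87, 120, 139, 143, 148] → cuts [78, 91, 124, 143, 147, 152]
  CdoIV (GTTAC, off=3): starts [10, 19, 33, 136, 175] → cuts [13, 22, 36, 139, 178]

All cut coordinates (distinct, sorted): [2, 13, 22, 27, 36, 61, 67, 78, 81, 91, 99, 105, 124, 130, 139, 143, 147, 152, 159, 169, 178]

Fragments:
  [0,2): 2 bp
  [2,13): 11 bp
  [13,22): 9 bp
  [22,27): 5 bp
  [27,36): 9 bp
  [36,61): 25 bp
  [61,67): 6 bp
  [67,78): 11 bp
  [78,81): 3 bp
  [81,91): 10 bp
  [91,99): 8 bp
  [99,105): 6 bp
  [105,124): 19 bp
  [124,130): 6 bp
  [130,139): 9 bp
  [139,143): 4 bp
  [143,147): 4 bp
  [147,152): 5 bp
  [152,159): 7 bp
  [159,169): 10 bp
  [169,178): 9 bp
  [178,180): 2 bp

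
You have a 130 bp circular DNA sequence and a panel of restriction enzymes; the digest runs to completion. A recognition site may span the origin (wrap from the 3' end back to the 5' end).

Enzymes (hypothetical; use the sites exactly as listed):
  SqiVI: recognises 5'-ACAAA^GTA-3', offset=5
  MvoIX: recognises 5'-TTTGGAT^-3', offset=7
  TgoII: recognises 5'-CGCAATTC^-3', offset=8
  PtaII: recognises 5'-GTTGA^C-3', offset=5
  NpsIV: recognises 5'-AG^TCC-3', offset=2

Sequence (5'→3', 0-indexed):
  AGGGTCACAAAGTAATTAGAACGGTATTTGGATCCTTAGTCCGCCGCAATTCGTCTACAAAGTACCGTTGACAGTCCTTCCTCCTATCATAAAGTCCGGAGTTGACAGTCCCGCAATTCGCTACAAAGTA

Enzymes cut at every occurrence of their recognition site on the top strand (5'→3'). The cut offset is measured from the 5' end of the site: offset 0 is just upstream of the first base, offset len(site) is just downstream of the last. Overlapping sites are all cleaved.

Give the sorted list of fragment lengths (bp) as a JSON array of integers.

Per-enzyme occurrences:
  SqiVI ACAAAGTA/5: at [6, 56, 122] ⇒ [11, 61, 127]
  MvoIX TTTGGAT/7: at [26] ⇒ [33]
  TgoII CGCAATTC/8: at [44, 111] ⇒ [52, 119]
  PtaII GTTGAC/5: at [66, 100] ⇒ [71, 105]
  NpsIV AGTCC/2: at [37, 72, 92, 106] ⇒ [39, 74, 94, 108]

All cut coordinates (distinct, sorted): [11, 33, 39, 52, 61, 71, 74, 94, 105, 108, 119, 127]

Fragments:
  11→33: 22 bp
  33→39: 6 bp
  39→52: 13 bp
  52→61: 9 bp
  61→71: 10 bp
  71→74: 3 bp
  74→94: 20 bp
  94→105: 11 bp
  105→108: 3 bp
  108→119: 11 bp
  119→127: 8 bp
  127→11 (wrap): 130-127+11 = 14 bp

[3,3,6,8,9,10,11,11,13,14,20,22]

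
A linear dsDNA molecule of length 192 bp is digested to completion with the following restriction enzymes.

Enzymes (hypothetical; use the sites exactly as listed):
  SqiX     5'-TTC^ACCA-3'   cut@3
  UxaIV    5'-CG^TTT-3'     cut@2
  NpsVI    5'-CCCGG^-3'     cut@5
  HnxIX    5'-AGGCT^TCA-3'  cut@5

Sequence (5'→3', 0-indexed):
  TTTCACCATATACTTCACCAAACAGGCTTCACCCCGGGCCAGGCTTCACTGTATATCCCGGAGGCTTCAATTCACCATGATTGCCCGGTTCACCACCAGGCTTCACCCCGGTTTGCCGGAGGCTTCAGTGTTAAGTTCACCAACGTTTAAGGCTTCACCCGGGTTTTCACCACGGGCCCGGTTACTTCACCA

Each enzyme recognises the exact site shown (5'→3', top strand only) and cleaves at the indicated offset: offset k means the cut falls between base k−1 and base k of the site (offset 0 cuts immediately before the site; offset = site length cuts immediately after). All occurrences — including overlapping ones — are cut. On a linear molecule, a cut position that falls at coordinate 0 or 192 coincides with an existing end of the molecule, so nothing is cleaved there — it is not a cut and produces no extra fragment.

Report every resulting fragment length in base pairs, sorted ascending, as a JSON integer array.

[3,4,4,5,6,7,7,7,8,8,9,9,9,11,12,12,13,13,14,15,16]

Scan for sites:
  SqiX (TTCACCA, off=3): starts [1, 13, 70, 88, 135, 165, 185] → cuts [4, 16, 73, 91, 138, 168, 188]
  UxaIV (CGTTT, off=2): starts [143] → cuts [145]
  NpsVI (CCCGG, off=5): starts [32, 56, 83, 106, 157, 176] → cuts [37, 61, 88, 111, 162, 181]
  HnxIX (AGGCTTCA, off=5): starts [23, 40, 61, 97, 119, 149] → cuts [28, 45, 66, 102, 124, 154]

All cut coordinates (distinct, sorted): [4, 16, 28, 37, 45, 61, 66, 73, 88, 91, 102, 111, 124, 138, 145, 154, 162, 168, 181, 188]

Fragments:
  [0,4): 4 bp
  [4,16): 12 bp
  [16,28): 12 bp
  [28,37): 9 bp
  [37,45): 8 bp
  [45,61): 16 bp
  [61,66): 5 bp
  [66,73): 7 bp
  [73,88): 15 bp
  [88,91): 3 bp
  [91,102): 11 bp
  [102,111): 9 bp
  [111,124): 13 bp
  [124,138): 14 bp
  [138,145): 7 bp
  [145,154): 9 bp
  [154,162): 8 bp
  [162,168): 6 bp
  [168,181): 13 bp
  [181,188): 7 bp
  [188,192): 4 bp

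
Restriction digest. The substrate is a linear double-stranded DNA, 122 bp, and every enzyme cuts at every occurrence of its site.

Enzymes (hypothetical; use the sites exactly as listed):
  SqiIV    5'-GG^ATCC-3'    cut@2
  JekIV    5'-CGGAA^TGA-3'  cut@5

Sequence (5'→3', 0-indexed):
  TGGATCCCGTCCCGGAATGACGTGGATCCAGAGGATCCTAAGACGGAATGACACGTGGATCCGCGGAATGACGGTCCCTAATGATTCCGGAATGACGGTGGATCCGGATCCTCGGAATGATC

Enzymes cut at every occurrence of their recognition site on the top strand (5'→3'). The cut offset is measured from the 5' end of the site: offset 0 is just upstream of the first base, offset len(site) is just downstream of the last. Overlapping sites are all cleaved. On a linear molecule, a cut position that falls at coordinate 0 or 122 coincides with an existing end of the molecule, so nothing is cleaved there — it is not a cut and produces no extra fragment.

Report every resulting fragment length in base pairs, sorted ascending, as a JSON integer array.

[3,5,6,8,9,9,10,10,10,14,14,24]

Scan for sites:
  SqiIV (GGATCC, off=2): starts [1, 23, 32, 56, 99, 105] → cuts [3, 25, 34, 58, 101, 107]
  JekIV (CGGAATGA, off=5): starts [12, 43, 63, 87, 112] → cuts [17, 48, 68, 92, 117]

All cut coordinates (distinct, sorted): [3, 17, 25, 34, 48, 58, 68, 92, 101, 107, 117]

Fragments:
  [0,3): 3 bp
  [3,17): 14 bp
  [17,25): 8 bp
  [25,34): 9 bp
  [34,48): 14 bp
  [48,58): 10 bp
  [58,68): 10 bp
  [68,92): 24 bp
  [92,101): 9 bp
  [101,107): 6 bp
  [107,117): 10 bp
  [117,122): 5 bp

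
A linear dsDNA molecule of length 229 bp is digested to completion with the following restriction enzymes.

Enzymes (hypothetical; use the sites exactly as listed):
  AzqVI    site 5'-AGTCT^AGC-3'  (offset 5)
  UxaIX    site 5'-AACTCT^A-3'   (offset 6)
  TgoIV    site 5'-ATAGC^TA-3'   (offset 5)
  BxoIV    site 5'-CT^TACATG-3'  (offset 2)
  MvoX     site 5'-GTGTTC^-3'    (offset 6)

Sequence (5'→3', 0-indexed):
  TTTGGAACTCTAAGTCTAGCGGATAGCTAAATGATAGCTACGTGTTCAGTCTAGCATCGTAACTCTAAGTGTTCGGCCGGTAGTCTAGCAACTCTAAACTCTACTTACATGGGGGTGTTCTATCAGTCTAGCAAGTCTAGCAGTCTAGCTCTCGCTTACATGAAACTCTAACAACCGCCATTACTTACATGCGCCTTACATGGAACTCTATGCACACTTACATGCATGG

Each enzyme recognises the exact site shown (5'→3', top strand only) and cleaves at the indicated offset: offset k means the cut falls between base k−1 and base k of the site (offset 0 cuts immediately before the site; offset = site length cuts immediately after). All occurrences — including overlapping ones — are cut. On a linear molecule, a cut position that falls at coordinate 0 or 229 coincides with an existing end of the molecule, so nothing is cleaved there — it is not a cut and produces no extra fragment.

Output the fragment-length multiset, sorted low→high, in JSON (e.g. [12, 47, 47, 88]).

Site scan:
  AzqVI AGTCTAGC/5: at [12, 47, 81, 124, 133, 141] ⇒ [17, 52, 86, 129, 138, 146]
  UxaIX AACTCTA/6: at [5, 60, 89, 96, 163, 203] ⇒ [11, 66, 95, 102, 169, 209]
  TgoIV ATAGCTA/5: at [22, 33] ⇒ [27, 38]
  BxoIV CTTACATG/2: at [103, 154, 183, 194, 216] ⇒ [105, 156, 185, 196, 218]
  MvoX GTGTTC/6: at [41, 68, 114] ⇒ [47, 74, 120]

All cut coordinates (distinct, sorted): [11, 17, 27, 38, 47, 52, 66, 74, 86, 95, 102, 105, 120, 129, 138, 146, 156, 169, 185, 196, 209, 218]

Fragments:
  [0,11): 11 bp
  [11,17): 6 bp
  [17,27): 10 bp
  [27,38): 11 bp
  [38,47): 9 bp
  [47,52): 5 bp
  [52,66): 14 bp
  [66,74): 8 bp
  [74,86): 12 bp
  [86,95): 9 bp
  [95,102): 7 bp
  [102,105): 3 bp
  [105,120): 15 bp
  [120,129): 9 bp
  [129,138): 9 bp
  [138,146): 8 bp
  [146,156): 10 bp
  [156,169): 13 bp
  [169,185): 16 bp
  [185,196): 11 bp
  [196,209): 13 bp
  [209,218): 9 bp
  [218,229): 11 bp

[3,5,6,7,8,8,9,9,9,9,9,10,10,11,11,11,11,12,13,13,14,15,16]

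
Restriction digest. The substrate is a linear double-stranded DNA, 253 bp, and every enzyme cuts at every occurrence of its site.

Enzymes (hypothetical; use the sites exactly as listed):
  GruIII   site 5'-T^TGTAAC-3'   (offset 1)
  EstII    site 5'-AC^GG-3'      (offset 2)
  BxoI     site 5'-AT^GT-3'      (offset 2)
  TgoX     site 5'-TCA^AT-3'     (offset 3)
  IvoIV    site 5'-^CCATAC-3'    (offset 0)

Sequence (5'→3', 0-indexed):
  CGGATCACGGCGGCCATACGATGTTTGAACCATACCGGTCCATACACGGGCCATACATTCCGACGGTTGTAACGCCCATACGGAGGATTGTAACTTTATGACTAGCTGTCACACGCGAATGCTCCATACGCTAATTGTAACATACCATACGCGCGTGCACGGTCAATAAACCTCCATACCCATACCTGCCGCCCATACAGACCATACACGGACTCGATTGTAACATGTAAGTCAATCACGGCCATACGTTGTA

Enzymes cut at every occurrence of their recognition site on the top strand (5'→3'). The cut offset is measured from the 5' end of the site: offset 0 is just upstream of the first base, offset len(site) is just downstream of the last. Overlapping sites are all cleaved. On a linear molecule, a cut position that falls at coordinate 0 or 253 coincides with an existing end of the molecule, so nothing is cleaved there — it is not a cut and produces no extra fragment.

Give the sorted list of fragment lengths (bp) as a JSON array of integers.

Scan for sites:
  GruIII (TTGTAAC, off=1): starts [66, 87, 134, 217] → cuts [67, 88, 135, 218]
  EstII (ACGG, off=2): starts [6, 45, 62, 79, 158, 207, 237] → cuts [8, 47, 64, 81, 160, 209, 239]
  BxoI (ATGT, off=2): starts [20, 224] → cuts [22, 226]
  TgoX (TCAAT, off=3): starts [162, 231] → cuts [165, 234]
  IvoIV (CCATAC, off=0): starts [13, 29, 39, 50, 75, 123, 144, 173, 179, 192, 201, 241] → cuts [13, 29, 39, 50, 75, 123, 144, 173, 179, 192, 201, 241]

Pooled cuts: [8, 13, 22, 29, 39, 47, 50, 64, 67, 75, 81, 88, 123, 135, 144, 160, 165, 173, 179, 192, 201, 209, 218, 226, 234, 239, 241]

Fragment lengths:
  [0,8): 8 bp
  [8,13): 5 bp
  [13,22): 9 bp
  [22,29): 7 bp
  [29,39): 10 bp
  [39,47): 8 bp
  [47,50): 3 bp
  [50,64): 14 bp
  [64,67): 3 bp
  [67,75): 8 bp
  [75,81): 6 bp
  [81,88): 7 bp
  [88,123): 35 bp
  [123,135): 12 bp
  [135,144): 9 bp
  [144,160): 16 bp
  [160,165): 5 bp
  [165,173): 8 bp
  [173,179): 6 bp
  [179,192): 13 bp
  [192,201): 9 bp
  [201,209): 8 bp
  [209,218): 9 bp
  [218,226): 8 bp
  [226,234): 8 bp
  [234,239): 5 bp
  [239,241): 2 bp
  [241,253): 12 bp

[2,3,3,5,5,5,6,6,7,7,8,8,8,8,8,8,8,9,9,9,9,10,12,12,13,14,16,35]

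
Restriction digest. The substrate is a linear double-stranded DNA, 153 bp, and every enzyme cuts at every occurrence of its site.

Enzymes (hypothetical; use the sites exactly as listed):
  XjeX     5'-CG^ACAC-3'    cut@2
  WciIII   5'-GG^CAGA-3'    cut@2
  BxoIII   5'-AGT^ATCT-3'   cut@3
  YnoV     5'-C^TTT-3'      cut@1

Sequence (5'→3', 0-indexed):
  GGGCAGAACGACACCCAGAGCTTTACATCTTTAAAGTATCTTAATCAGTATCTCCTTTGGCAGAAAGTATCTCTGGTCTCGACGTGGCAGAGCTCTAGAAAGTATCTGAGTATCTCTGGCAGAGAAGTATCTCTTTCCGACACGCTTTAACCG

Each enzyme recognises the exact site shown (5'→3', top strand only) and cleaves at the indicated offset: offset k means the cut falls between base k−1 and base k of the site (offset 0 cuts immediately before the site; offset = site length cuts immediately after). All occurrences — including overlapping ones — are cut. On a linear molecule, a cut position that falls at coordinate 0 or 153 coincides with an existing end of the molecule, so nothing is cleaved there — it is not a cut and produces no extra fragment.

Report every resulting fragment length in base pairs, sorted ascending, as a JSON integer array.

[3,5,5,6,6,6,7,8,8,8,8,8,8,9,11,12,16,19]

Site scan:
  XjeX CGACAC/2: at [8, 137] ⇒ [10, 139]
  WciIII GGCAGA/2: at [1, 58, 85, 117] ⇒ [3, 60, 87, 119]
  BxoIII AGTATCT/3: at [34, 46, 65, 100, 108, 125] ⇒ [37, 49, 68, 103, 111, 128]
  YnoV CTTT/1: at [20, 28, 54, 132, 144] ⇒ [21, 29, 55, 133, 145]

All cut coordinates (distinct, sorted): [3, 10, 21, 29, 37, 49, 55, 60, 68, 87, 103, 111, 119, 128, 133, 139, 145]

Fragment lengths:
  [0,3): 3 bp
  [3,10): 7 bp
  [10,21): 11 bp
  [21,29): 8 bp
  [29,37): 8 bp
  [37,49): 12 bp
  [49,55): 6 bp
  [55,60): 5 bp
  [60,68): 8 bp
  [68,87): 19 bp
  [87,103): 16 bp
  [103,111): 8 bp
  [111,119): 8 bp
  [119,128): 9 bp
  [128,133): 5 bp
  [133,139): 6 bp
  [139,145): 6 bp
  [145,153): 8 bp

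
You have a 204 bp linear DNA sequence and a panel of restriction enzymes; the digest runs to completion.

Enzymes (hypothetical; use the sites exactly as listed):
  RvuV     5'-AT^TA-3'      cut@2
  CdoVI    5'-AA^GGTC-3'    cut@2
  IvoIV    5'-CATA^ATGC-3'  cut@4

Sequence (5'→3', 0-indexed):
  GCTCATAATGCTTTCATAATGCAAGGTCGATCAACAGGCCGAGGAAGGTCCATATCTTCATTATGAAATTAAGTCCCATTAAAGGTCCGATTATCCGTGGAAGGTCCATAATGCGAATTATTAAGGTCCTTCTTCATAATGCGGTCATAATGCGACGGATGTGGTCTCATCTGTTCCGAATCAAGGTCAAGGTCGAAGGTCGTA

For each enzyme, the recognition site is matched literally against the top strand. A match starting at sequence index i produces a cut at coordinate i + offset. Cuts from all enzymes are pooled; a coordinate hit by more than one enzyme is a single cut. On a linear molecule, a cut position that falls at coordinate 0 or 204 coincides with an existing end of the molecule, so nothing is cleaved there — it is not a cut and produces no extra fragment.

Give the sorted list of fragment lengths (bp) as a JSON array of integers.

[3,3,4,6,6,7,7,7,8,8,8,8,10,11,11,11,14,15,22,35]

Scan for sites:
  RvuV ATTA/2: at [59, 67, 77, 89, 116, 119] ⇒ [61, 69, 79, 91, 118, 121]
  CdoVI AAGGTC/2: at [22, 44, 81, 100, 122, 182, 188, 195] ⇒ [24, 46, 83, 102, 124, 184, 190, 197]
  IvoIV CATAATGC/4: at [3, 14, 106, 134, 145] ⇒ [7, 18, 110, 138, 149]

All cut coordinates (distinct, sorted): [7, 18, 24, 46, 61, 69, 79, 83, 91, 102, 110, 118, 121, 124, 138, 149, 184, 190, 197]

Fragment lengths:
  [0,7): 7 bp
  [7,18): 11 bp
  [18,24): 6 bp
  [24,46): 22 bp
  [46,61): 15 bp
  [61,69): 8 bp
  [69,79): 10 bp
  [79,83): 4 bp
  [83,91): 8 bp
  [91,102): 11 bp
  [102,110): 8 bp
  [110,118): 8 bp
  [118,121): 3 bp
  [121,124): 3 bp
  [124,138): 14 bp
  [138,149): 11 bp
  [149,184): 35 bp
  [184,190): 6 bp
  [190,197): 7 bp
  [197,204): 7 bp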